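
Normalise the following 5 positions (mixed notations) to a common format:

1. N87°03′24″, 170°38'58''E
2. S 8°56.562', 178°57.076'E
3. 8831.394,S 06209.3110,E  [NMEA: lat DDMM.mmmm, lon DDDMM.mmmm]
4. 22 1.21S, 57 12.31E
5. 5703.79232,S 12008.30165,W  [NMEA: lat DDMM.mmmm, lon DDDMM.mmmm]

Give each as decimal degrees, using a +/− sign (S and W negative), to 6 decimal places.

Point 1:
  Lat: 87° + 3/60 + 24/3600 = 87 + 0.050000 + 0.006667 = 87.0566667
  N ⇒ keep positive
  λ: 170° + 38/60 + 58/3600 = 170 + 0.633333 + 0.016111 = 170.6494444
  E → positive
Point 2:
  Latitude: 56.562′ = 0.942700°; total 8.9427000
  S ⇒ negate
  Longitude: 57.076′ = 0.951267°; total 178.9512667
  E → positive
Point 3:
  φ: split at 2 digits → 88° and 31.394′; 88 + 31.394/60 = 88.5232333
  hemisphere S, so the sign is −
  Lon: split at 3 digits → 062° and 9.311′; 62 + 9.311/60 = 62.1551833
  E → positive
Point 4:
  Lat: 1.21′ = 0.020167°; total 22.0201667
  hemisphere S, so the sign is −
  Lon: 57 + 12.31/60 = 57.2051667
  E → positive
Point 5:
  Lat: degrees = first 2 digits = 57, minutes = 3.79232; 57 + 3.79232/60 = 57.0632053
  hemisphere S, so the sign is −
  Lon: degrees = first 3 digits = 120, minutes = 8.30165; 120 + 8.30165/60 = 120.1383608
  W ⇒ negate

1. 87.056667, 170.649444
2. -8.942700, 178.951267
3. -88.523233, 62.155183
4. -22.020167, 57.205167
5. -57.063205, -120.138361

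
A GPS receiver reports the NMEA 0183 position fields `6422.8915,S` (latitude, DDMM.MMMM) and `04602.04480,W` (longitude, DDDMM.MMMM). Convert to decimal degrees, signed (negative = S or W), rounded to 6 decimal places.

-64.381525, -46.034080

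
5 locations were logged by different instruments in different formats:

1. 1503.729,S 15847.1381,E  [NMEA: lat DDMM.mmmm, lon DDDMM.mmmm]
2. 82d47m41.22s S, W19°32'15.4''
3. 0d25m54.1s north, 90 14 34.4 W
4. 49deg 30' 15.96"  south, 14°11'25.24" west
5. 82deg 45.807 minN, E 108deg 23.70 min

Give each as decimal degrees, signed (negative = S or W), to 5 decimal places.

Point 1:
  φ: degrees = first 2 digits = 15, minutes = 3.729; 15 + 3.729/60 = 15.062150
  hemisphere S, so the sign is −
  Lon: degrees = first 3 digits = 158, minutes = 47.1381; 158 + 47.1381/60 = 158.785635
  E ⇒ keep positive
Point 2:
  Lat: 47′ + 41.22″ = 47.68700′; 82 + 47.68700/60 = 82.794783
  hemisphere S, so the sign is −
  Lon: 19° + 32/60 + 15.4/3600 = 19 + 0.533333 + 0.004278 = 19.537611
  hemisphere W, so the sign is −
Point 3:
  φ: 0 + 25/60 + 54.1/3600 = 0.431694
  N → positive
  Longitude: 14′ + 34.4″ = 14.57333′; 90 + 14.57333/60 = 90.242889
  W ⇒ negate
Point 4:
  Lat: 49° + 30/60 + 15.96/3600 = 49 + 0.500000 + 0.004433 = 49.504433
  S ⇒ negate
  Longitude: 14 + 11/60 + 25.24/3600 = 14.190344
  hemisphere W, so the sign is −
Point 5:
  φ: 82 + 45.807/60 = 82.763450
  N → positive
  λ: 23.7′ = 0.395000°; total 108.395000
  E ⇒ keep positive

1. -15.06215, 158.78564
2. -82.79478, -19.53761
3. 0.43169, -90.24289
4. -49.50443, -14.19034
5. 82.76345, 108.39500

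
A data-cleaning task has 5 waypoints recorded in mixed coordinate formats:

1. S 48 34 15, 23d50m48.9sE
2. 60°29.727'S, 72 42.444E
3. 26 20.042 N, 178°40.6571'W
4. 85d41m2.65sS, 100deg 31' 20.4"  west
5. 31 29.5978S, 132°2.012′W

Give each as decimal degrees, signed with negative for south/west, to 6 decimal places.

1. -48.570833, 23.846917
2. -60.495450, 72.707400
3. 26.334033, -178.677618
4. -85.684069, -100.522333
5. -31.493297, -132.033533

Point 1:
  Latitude: 48° + 34/60 + 15/3600 = 48 + 0.566667 + 0.004167 = 48.5708333
  S → negative
  Lon: 23° + 50/60 + 48.9/3600 = 23 + 0.833333 + 0.013583 = 23.8469167
  E ⇒ keep positive
Point 2:
  Lat: 29.727′ = 0.495450°; total 60.4954500
  hemisphere S, so the sign is −
  Longitude: 72 + 42.444/60 = 72.7074000
  E ⇒ keep positive
Point 3:
  Latitude: 26 + 20.042/60 = 26.3340333
  N → positive
  Lon: 40.6571′ = 0.677618°; total 178.6776183
  W ⇒ negate
Point 4:
  φ: 41′ + 2.65″ = 41.04417′; 85 + 41.04417/60 = 85.6840694
  S → negative
  Longitude: 31′ + 20.4″ = 31.34000′; 100 + 31.34000/60 = 100.5223333
  W ⇒ negate
Point 5:
  Lat: 31 + 29.5978/60 = 31.4932967
  hemisphere S, so the sign is −
  Longitude: 2.012′ = 0.033533°; total 132.0335333
  W → negative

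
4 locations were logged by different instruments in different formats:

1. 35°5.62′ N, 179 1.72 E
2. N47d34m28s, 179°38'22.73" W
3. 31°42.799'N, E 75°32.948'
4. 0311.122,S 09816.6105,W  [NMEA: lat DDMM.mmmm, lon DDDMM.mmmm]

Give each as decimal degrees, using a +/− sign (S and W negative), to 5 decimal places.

Point 1:
  Lat: 35 + 5.62/60 = 35.093667
  N → positive
  Longitude: 1.72′ = 0.028667°; total 179.028667
  E ⇒ keep positive
Point 2:
  Lat: 47 + 34/60 + 28/3600 = 47.574444
  N ⇒ keep positive
  Lon: 179 + 38/60 + 22.73/3600 = 179.639647
  hemisphere W, so the sign is −
Point 3:
  Latitude: 42.799′ = 0.713317°; total 31.713317
  N → positive
  Lon: 32.948′ = 0.549133°; total 75.549133
  E → positive
Point 4:
  Lat: split at 2 digits → 03° and 11.122′; 3 + 11.122/60 = 3.185367
  S → negative
  Lon: split at 3 digits → 098° and 16.6105′; 98 + 16.6105/60 = 98.276842
  W → negative

1. 35.09367, 179.02867
2. 47.57444, -179.63965
3. 31.71332, 75.54913
4. -3.18537, -98.27684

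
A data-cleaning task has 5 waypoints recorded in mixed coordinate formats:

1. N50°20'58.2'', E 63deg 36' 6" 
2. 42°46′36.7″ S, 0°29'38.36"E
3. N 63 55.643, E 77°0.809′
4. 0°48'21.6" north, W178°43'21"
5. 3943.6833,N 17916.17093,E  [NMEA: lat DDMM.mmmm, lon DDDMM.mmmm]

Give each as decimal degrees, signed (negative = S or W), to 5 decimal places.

Point 1:
  φ: 20′ + 58.2″ = 20.97000′; 50 + 20.97000/60 = 50.349500
  N ⇒ keep positive
  Longitude: 36′ + 6″ = 36.10000′; 63 + 36.10000/60 = 63.601667
  E ⇒ keep positive
Point 2:
  φ: 42 + 46/60 + 36.7/3600 = 42.776861
  S → negative
  λ: 0° + 29/60 + 38.36/3600 = 0 + 0.483333 + 0.010656 = 0.493989
  E → positive
Point 3:
  Latitude: 55.643′ = 0.927383°; total 63.927383
  N → positive
  Longitude: 77 + 0.809/60 = 77.013483
  E ⇒ keep positive
Point 4:
  Lat: 48′ + 21.6″ = 48.36000′; 0 + 48.36000/60 = 0.806000
  N → positive
  λ: 178 + 43/60 + 21/3600 = 178.722500
  hemisphere W, so the sign is −
Point 5:
  Lat: split at 2 digits → 39° and 43.6833′; 39 + 43.6833/60 = 39.728055
  N ⇒ keep positive
  Lon: split at 3 digits → 179° and 16.17093′; 179 + 16.17093/60 = 179.269516
  E → positive

1. 50.34950, 63.60167
2. -42.77686, 0.49399
3. 63.92738, 77.01348
4. 0.80600, -178.72250
5. 39.72806, 179.26952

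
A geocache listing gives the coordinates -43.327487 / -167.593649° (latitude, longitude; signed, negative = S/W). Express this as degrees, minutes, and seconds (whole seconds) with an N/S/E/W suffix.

43°19′39″ S, 167°35′37″ W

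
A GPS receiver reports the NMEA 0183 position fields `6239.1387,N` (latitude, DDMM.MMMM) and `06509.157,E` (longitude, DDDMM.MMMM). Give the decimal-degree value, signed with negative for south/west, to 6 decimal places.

62.652312, 65.152617

φ: split at 2 digits → 62° and 39.1387′; 62 + 39.1387/60 = 62.6523117
N ⇒ keep positive
Longitude: degrees = first 3 digits = 65, minutes = 9.157; 65 + 9.157/60 = 65.1526167
E → positive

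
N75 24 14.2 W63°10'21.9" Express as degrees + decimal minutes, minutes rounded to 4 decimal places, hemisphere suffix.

75° 24.2367′ N, 63° 10.3650′ W

Latitude: seconds/60 = 0.23667; minutes = 24 + 0.23667 = 24.236667
Lon: seconds/60 = 0.36500; minutes = 10 + 0.36500 = 10.365000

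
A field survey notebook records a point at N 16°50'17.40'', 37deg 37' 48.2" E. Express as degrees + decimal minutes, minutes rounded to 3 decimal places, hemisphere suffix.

16° 50.290′ N, 37° 37.803′ E

φ: 50 + 17.4/60 = 50.29000′
Longitude: seconds/60 = 0.80333; minutes = 37 + 0.80333 = 37.80333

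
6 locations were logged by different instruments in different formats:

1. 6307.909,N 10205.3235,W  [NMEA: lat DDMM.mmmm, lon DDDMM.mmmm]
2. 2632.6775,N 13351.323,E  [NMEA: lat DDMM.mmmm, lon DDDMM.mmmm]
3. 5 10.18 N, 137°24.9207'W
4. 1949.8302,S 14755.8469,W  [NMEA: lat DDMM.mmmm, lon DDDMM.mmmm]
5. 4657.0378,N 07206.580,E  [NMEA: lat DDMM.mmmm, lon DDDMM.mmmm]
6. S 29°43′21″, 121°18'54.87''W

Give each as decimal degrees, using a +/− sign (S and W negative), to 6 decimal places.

1. 63.131817, -102.088725
2. 26.544625, 133.855383
3. 5.169667, -137.415345
4. -19.830503, -147.930782
5. 46.950630, 72.109667
6. -29.722500, -121.315242

Point 1:
  Lat: degrees = first 2 digits = 63, minutes = 7.909; 63 + 7.909/60 = 63.1318167
  N ⇒ keep positive
  Longitude: split at 3 digits → 102° and 5.3235′; 102 + 5.3235/60 = 102.0887250
  W → negative
Point 2:
  φ: degrees = first 2 digits = 26, minutes = 32.6775; 26 + 32.6775/60 = 26.5446250
  N → positive
  Longitude: split at 3 digits → 133° and 51.323′; 133 + 51.323/60 = 133.8553833
  E ⇒ keep positive
Point 3:
  Lat: 5 + 10.18/60 = 5.1696667
  N ⇒ keep positive
  λ: 137 + 24.9207/60 = 137.4153450
  W → negative
Point 4:
  Latitude: degrees = first 2 digits = 19, minutes = 49.8302; 19 + 49.8302/60 = 19.8305033
  S ⇒ negate
  Longitude: degrees = first 3 digits = 147, minutes = 55.8469; 147 + 55.8469/60 = 147.9307817
  hemisphere W, so the sign is −
Point 5:
  Lat: degrees = first 2 digits = 46, minutes = 57.0378; 46 + 57.0378/60 = 46.9506300
  N → positive
  Lon: degrees = first 3 digits = 72, minutes = 6.58; 72 + 6.58/60 = 72.1096667
  E ⇒ keep positive
Point 6:
  φ: 29° + 43/60 + 21/3600 = 29 + 0.716667 + 0.005833 = 29.7225000
  hemisphere S, so the sign is −
  Longitude: 121° + 18/60 + 54.87/3600 = 121 + 0.300000 + 0.015242 = 121.3152417
  W ⇒ negate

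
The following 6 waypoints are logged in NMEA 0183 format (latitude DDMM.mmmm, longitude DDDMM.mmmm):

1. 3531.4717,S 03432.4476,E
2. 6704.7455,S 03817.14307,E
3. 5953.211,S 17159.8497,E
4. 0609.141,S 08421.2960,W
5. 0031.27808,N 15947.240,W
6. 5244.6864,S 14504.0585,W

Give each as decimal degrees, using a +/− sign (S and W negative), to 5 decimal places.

Point 1:
  φ: degrees = first 2 digits = 35, minutes = 31.4717; 35 + 31.4717/60 = 35.524528
  S → negative
  λ: degrees = first 3 digits = 34, minutes = 32.4476; 34 + 32.4476/60 = 34.540793
  E ⇒ keep positive
Point 2:
  φ: split at 2 digits → 67° and 4.7455′; 67 + 4.7455/60 = 67.079092
  hemisphere S, so the sign is −
  λ: split at 3 digits → 038° and 17.14307′; 38 + 17.14307/60 = 38.285718
  E ⇒ keep positive
Point 3:
  Latitude: degrees = first 2 digits = 59, minutes = 53.211; 59 + 53.211/60 = 59.886850
  S ⇒ negate
  Longitude: split at 3 digits → 171° and 59.8497′; 171 + 59.8497/60 = 171.997495
  E → positive
Point 4:
  Lat: split at 2 digits → 06° and 9.141′; 6 + 9.141/60 = 6.152350
  S ⇒ negate
  Longitude: split at 3 digits → 084° and 21.296′; 84 + 21.296/60 = 84.354933
  W ⇒ negate
Point 5:
  Latitude: split at 2 digits → 00° and 31.27808′; 0 + 31.27808/60 = 0.521301
  N ⇒ keep positive
  Longitude: degrees = first 3 digits = 159, minutes = 47.24; 159 + 47.24/60 = 159.787333
  hemisphere W, so the sign is −
Point 6:
  Lat: degrees = first 2 digits = 52, minutes = 44.6864; 52 + 44.6864/60 = 52.744773
  S ⇒ negate
  Longitude: split at 3 digits → 145° and 4.0585′; 145 + 4.0585/60 = 145.067642
  hemisphere W, so the sign is −

1. -35.52453, 34.54079
2. -67.07909, 38.28572
3. -59.88685, 171.99750
4. -6.15235, -84.35493
5. 0.52130, -159.78733
6. -52.74477, -145.06764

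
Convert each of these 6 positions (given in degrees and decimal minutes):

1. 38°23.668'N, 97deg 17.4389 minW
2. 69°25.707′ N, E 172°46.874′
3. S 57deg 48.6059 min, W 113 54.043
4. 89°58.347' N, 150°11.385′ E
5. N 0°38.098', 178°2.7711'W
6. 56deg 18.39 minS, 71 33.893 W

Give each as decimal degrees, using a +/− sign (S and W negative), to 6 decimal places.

1. 38.394467, -97.290648
2. 69.428450, 172.781233
3. -57.810098, -113.900717
4. 89.972450, 150.189750
5. 0.634967, -178.046185
6. -56.306500, -71.564883

Point 1:
  Lat: 23.668′ = 0.394467°; total 38.3944667
  N ⇒ keep positive
  Longitude: 97 + 17.4389/60 = 97.2906483
  W ⇒ negate
Point 2:
  Latitude: 69 + 25.707/60 = 69.4284500
  N → positive
  Lon: 46.874′ = 0.781233°; total 172.7812333
  E → positive
Point 3:
  Lat: 57 + 48.6059/60 = 57.8100983
  hemisphere S, so the sign is −
  Lon: 113 + 54.043/60 = 113.9007167
  hemisphere W, so the sign is −
Point 4:
  Latitude: 58.347′ = 0.972450°; total 89.9724500
  N ⇒ keep positive
  Longitude: 150 + 11.385/60 = 150.1897500
  E → positive
Point 5:
  Lat: 0 + 38.098/60 = 0.6349667
  N ⇒ keep positive
  λ: 178 + 2.7711/60 = 178.0461850
  W → negative
Point 6:
  Lat: 56 + 18.39/60 = 56.3065000
  S → negative
  Lon: 33.893′ = 0.564883°; total 71.5648833
  W ⇒ negate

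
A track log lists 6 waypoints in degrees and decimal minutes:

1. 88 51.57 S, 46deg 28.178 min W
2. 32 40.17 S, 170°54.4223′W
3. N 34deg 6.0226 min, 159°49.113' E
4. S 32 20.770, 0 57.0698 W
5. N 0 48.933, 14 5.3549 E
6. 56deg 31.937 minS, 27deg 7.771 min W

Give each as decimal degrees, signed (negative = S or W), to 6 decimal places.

Point 1:
  Latitude: 88 + 51.57/60 = 88.8595000
  hemisphere S, so the sign is −
  Lon: 28.178′ = 0.469633°; total 46.4696333
  W → negative
Point 2:
  Latitude: 32 + 40.17/60 = 32.6695000
  hemisphere S, so the sign is −
  λ: 170 + 54.4223/60 = 170.9070383
  W ⇒ negate
Point 3:
  Latitude: 6.0226′ = 0.100377°; total 34.1003767
  N → positive
  Lon: 49.113′ = 0.818550°; total 159.8185500
  E → positive
Point 4:
  φ: 32 + 20.77/60 = 32.3461667
  S ⇒ negate
  Lon: 57.0698′ = 0.951163°; total 0.9511633
  W ⇒ negate
Point 5:
  Lat: 48.933′ = 0.815550°; total 0.8155500
  N → positive
  Lon: 5.3549′ = 0.089248°; total 14.0892483
  E → positive
Point 6:
  Lat: 31.937′ = 0.532283°; total 56.5322833
  S → negative
  Longitude: 7.771′ = 0.129517°; total 27.1295167
  W ⇒ negate

1. -88.859500, -46.469633
2. -32.669500, -170.907038
3. 34.100377, 159.818550
4. -32.346167, -0.951163
5. 0.815550, 14.089248
6. -56.532283, -27.129517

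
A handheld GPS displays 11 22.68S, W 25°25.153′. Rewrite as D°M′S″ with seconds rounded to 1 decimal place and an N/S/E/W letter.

11°22′40.8″ S, 25°25′9.2″ W

φ: 22.68000′ → 22′ and 0.68000 × 60 = 40.800″
Lon: fractional minutes 0.15300 × 60 = 9.180″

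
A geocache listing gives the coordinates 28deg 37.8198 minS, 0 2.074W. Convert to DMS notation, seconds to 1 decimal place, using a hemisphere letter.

Latitude: 37.81980′ → 37′ and 0.81980 × 60 = 49.188″
λ: fractional minutes 0.07400 × 60 = 4.440″

28°37′49.2″ S, 0°02′4.4″ W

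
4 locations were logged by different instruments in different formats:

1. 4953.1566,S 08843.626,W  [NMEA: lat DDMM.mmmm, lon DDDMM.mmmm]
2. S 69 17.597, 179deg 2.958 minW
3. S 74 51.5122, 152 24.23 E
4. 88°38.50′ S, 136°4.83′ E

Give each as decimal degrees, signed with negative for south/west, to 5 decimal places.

1. -49.88594, -88.72710
2. -69.29328, -179.04930
3. -74.85854, 152.40383
4. -88.64167, 136.08050

Point 1:
  Lat: split at 2 digits → 49° and 53.1566′; 49 + 53.1566/60 = 49.885943
  S → negative
  λ: split at 3 digits → 088° and 43.626′; 88 + 43.626/60 = 88.727100
  W ⇒ negate
Point 2:
  φ: 69 + 17.597/60 = 69.293283
  hemisphere S, so the sign is −
  λ: 179 + 2.958/60 = 179.049300
  W ⇒ negate
Point 3:
  Latitude: 51.5122′ = 0.858537°; total 74.858537
  S → negative
  Lon: 152 + 24.23/60 = 152.403833
  E ⇒ keep positive
Point 4:
  Latitude: 38.5′ = 0.641667°; total 88.641667
  hemisphere S, so the sign is −
  Lon: 136 + 4.83/60 = 136.080500
  E ⇒ keep positive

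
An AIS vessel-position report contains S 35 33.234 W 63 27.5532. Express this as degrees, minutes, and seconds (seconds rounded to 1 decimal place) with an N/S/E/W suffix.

35°33′14.0″ S, 63°27′33.2″ W

φ: 33.23400′ → 33′ and 0.23400 × 60 = 14.040″
λ: fractional minutes 0.55320 × 60 = 33.192″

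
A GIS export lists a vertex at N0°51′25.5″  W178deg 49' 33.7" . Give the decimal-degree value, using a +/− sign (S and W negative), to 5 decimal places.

Lat: 0° + 51/60 + 25.5/3600 = 0 + 0.850000 + 0.007083 = 0.857083
N → positive
Lon: 178° + 49/60 + 33.7/3600 = 178 + 0.816667 + 0.009361 = 178.826028
W → negative

0.85708, -178.82603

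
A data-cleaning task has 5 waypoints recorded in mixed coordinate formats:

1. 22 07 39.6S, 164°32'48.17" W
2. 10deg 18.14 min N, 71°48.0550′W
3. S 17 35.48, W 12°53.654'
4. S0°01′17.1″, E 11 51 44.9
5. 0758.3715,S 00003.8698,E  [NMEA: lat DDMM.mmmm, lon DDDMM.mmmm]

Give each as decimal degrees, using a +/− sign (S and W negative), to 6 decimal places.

1. -22.127667, -164.546714
2. 10.302333, -71.800917
3. -17.591333, -12.894233
4. -0.021417, 11.862472
5. -7.972858, 0.064497

Point 1:
  Lat: 7′ + 39.6″ = 7.66000′; 22 + 7.66000/60 = 22.1276667
  S → negative
  Longitude: 164 + 32/60 + 48.17/3600 = 164.5467139
  W → negative
Point 2:
  Lat: 10 + 18.14/60 = 10.3023333
  N ⇒ keep positive
  Longitude: 71 + 48.055/60 = 71.8009167
  W → negative
Point 3:
  Lat: 17 + 35.48/60 = 17.5913333
  S → negative
  Longitude: 53.654′ = 0.894233°; total 12.8942333
  W → negative
Point 4:
  φ: 0 + 1/60 + 17.1/3600 = 0.0214167
  S ⇒ negate
  Longitude: 51′ + 44.9″ = 51.74833′; 11 + 51.74833/60 = 11.8624722
  E → positive
Point 5:
  Lat: degrees = first 2 digits = 7, minutes = 58.3715; 7 + 58.3715/60 = 7.9728583
  S → negative
  λ: degrees = first 3 digits = 0, minutes = 3.8698; 0 + 3.8698/60 = 0.0644967
  E → positive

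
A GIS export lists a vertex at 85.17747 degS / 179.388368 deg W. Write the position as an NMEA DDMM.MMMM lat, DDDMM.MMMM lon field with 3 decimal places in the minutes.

8510.648,S / 17923.302,W

Lat: fractional part 0.177470 → 10.64820 minutes
Lon: fractional part 0.388368 → 23.30208 minutes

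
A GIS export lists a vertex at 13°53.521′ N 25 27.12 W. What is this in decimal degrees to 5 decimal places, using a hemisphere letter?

13.89202° N, 25.45200° W

Lat: 53.521′ = 0.892017°; total 13.892017
Lon: 25 + 27.12/60 = 25.452000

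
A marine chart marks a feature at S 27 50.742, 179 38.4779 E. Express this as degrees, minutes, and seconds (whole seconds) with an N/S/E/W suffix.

Latitude: fractional minutes 0.74200 × 60 = 44.52″
Longitude: fractional minutes 0.47790 × 60 = 28.67″

27°50′45″ S, 179°38′29″ E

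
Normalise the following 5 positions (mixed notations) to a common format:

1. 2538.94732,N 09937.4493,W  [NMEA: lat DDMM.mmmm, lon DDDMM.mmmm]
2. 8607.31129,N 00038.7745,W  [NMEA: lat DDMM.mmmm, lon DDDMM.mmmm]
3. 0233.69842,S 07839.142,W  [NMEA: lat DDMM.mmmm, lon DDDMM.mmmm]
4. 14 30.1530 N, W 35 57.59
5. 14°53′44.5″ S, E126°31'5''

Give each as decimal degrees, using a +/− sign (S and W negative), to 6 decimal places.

Point 1:
  Lat: split at 2 digits → 25° and 38.94732′; 25 + 38.94732/60 = 25.6491220
  N ⇒ keep positive
  Lon: degrees = first 3 digits = 99, minutes = 37.4493; 99 + 37.4493/60 = 99.6241550
  W → negative
Point 2:
  Latitude: degrees = first 2 digits = 86, minutes = 7.31129; 86 + 7.31129/60 = 86.1218548
  N → positive
  Lon: split at 3 digits → 000° and 38.7745′; 0 + 38.7745/60 = 0.6462417
  hemisphere W, so the sign is −
Point 3:
  φ: split at 2 digits → 02° and 33.69842′; 2 + 33.69842/60 = 2.5616403
  S ⇒ negate
  Lon: split at 3 digits → 078° and 39.142′; 78 + 39.142/60 = 78.6523667
  hemisphere W, so the sign is −
Point 4:
  φ: 30.153′ = 0.502550°; total 14.5025500
  N ⇒ keep positive
  Longitude: 35 + 57.59/60 = 35.9598333
  W ⇒ negate
Point 5:
  Latitude: 14° + 53/60 + 44.5/3600 = 14 + 0.883333 + 0.012361 = 14.8956944
  S → negative
  Longitude: 126 + 31/60 + 5/3600 = 126.5180556
  E → positive

1. 25.649122, -99.624155
2. 86.121855, -0.646242
3. -2.561640, -78.652367
4. 14.502550, -35.959833
5. -14.895694, 126.518056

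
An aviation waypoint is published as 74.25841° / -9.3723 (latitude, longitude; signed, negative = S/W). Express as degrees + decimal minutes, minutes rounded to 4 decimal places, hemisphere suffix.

φ: 74° + 0.258410 × 60 = 74° 15.504600′
Longitude is negative → W; |value| = 9.372300
Longitude: fractional part 0.372300 → 22.338000 minutes

74° 15.5046′ N, 9° 22.3380′ W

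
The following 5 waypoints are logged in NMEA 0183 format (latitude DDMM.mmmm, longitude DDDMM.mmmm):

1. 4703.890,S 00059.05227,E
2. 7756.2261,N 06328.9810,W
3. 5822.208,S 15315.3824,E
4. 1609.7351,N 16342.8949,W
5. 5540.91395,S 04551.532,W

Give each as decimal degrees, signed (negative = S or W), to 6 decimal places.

1. -47.064833, 0.984205
2. 77.937102, -63.483017
3. -58.370133, 153.256373
4. 16.162252, -163.714915
5. -55.681899, -45.858867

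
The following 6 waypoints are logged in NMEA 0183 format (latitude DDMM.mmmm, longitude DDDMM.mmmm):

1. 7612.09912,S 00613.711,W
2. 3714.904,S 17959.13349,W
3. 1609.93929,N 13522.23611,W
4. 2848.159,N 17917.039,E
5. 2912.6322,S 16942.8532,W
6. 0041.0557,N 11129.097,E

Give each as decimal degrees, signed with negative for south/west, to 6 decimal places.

1. -76.201652, -6.228517
2. -37.248400, -179.985558
3. 16.165655, -135.370602
4. 28.802650, 179.283983
5. -29.210537, -169.714220
6. 0.684262, 111.484950

Point 1:
  φ: degrees = first 2 digits = 76, minutes = 12.09912; 76 + 12.09912/60 = 76.2016520
  S → negative
  λ: split at 3 digits → 006° and 13.711′; 6 + 13.711/60 = 6.2285167
  W ⇒ negate
Point 2:
  Latitude: split at 2 digits → 37° and 14.904′; 37 + 14.904/60 = 37.2484000
  S → negative
  Longitude: split at 3 digits → 179° and 59.13349′; 179 + 59.13349/60 = 179.9855582
  W → negative
Point 3:
  Lat: split at 2 digits → 16° and 9.93929′; 16 + 9.93929/60 = 16.1656548
  N → positive
  λ: degrees = first 3 digits = 135, minutes = 22.23611; 135 + 22.23611/60 = 135.3706018
  W ⇒ negate
Point 4:
  φ: split at 2 digits → 28° and 48.159′; 28 + 48.159/60 = 28.8026500
  N ⇒ keep positive
  Longitude: split at 3 digits → 179° and 17.039′; 179 + 17.039/60 = 179.2839833
  E ⇒ keep positive
Point 5:
  Latitude: split at 2 digits → 29° and 12.6322′; 29 + 12.6322/60 = 29.2105367
  S → negative
  λ: degrees = first 3 digits = 169, minutes = 42.8532; 169 + 42.8532/60 = 169.7142200
  W ⇒ negate
Point 6:
  φ: degrees = first 2 digits = 0, minutes = 41.0557; 0 + 41.0557/60 = 0.6842617
  N → positive
  Longitude: split at 3 digits → 111° and 29.097′; 111 + 29.097/60 = 111.4849500
  E ⇒ keep positive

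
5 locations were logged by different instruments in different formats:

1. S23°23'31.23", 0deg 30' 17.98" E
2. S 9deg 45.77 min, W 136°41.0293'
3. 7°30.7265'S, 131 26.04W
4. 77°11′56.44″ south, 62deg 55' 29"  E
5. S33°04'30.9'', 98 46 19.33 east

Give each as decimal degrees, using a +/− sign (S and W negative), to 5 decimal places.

1. -23.39201, 0.50499
2. -9.76283, -136.68382
3. -7.51211, -131.43400
4. -77.19901, 62.92472
5. -33.07525, 98.77204

Point 1:
  Lat: 23 + 23/60 + 31.23/3600 = 23.392008
  hemisphere S, so the sign is −
  λ: 0° + 30/60 + 17.98/3600 = 0 + 0.500000 + 0.004994 = 0.504994
  E → positive
Point 2:
  Lat: 45.77′ = 0.762833°; total 9.762833
  S ⇒ negate
  Lon: 41.0293′ = 0.683822°; total 136.683822
  hemisphere W, so the sign is −
Point 3:
  Lat: 30.7265′ = 0.512108°; total 7.512108
  S → negative
  λ: 26.04′ = 0.434000°; total 131.434000
  hemisphere W, so the sign is −
Point 4:
  φ: 11′ + 56.44″ = 11.94067′; 77 + 11.94067/60 = 77.199011
  S → negative
  Longitude: 55′ + 29″ = 55.48333′; 62 + 55.48333/60 = 62.924722
  E ⇒ keep positive
Point 5:
  Latitude: 33° + 4/60 + 30.9/3600 = 33 + 0.066667 + 0.008583 = 33.075250
  S ⇒ negate
  λ: 98 + 46/60 + 19.33/3600 = 98.772036
  E → positive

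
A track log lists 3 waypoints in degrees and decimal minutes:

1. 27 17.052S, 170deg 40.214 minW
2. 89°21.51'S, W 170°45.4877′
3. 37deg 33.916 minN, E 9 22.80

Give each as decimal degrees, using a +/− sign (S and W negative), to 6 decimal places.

1. -27.284200, -170.670233
2. -89.358500, -170.758128
3. 37.565267, 9.380000

Point 1:
  Lat: 27 + 17.052/60 = 27.2842000
  hemisphere S, so the sign is −
  Lon: 40.214′ = 0.670233°; total 170.6702333
  W ⇒ negate
Point 2:
  Lat: 89 + 21.51/60 = 89.3585000
  S ⇒ negate
  Longitude: 45.4877′ = 0.758128°; total 170.7581283
  W → negative
Point 3:
  Latitude: 33.916′ = 0.565267°; total 37.5652667
  N ⇒ keep positive
  Longitude: 22.8′ = 0.380000°; total 9.3800000
  E → positive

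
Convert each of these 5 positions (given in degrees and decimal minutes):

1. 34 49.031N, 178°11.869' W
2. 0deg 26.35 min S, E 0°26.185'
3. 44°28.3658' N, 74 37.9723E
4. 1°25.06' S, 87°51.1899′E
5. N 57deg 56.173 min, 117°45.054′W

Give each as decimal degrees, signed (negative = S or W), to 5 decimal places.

Point 1:
  Latitude: 49.031′ = 0.817183°; total 34.817183
  N ⇒ keep positive
  Longitude: 11.869′ = 0.197817°; total 178.197817
  W ⇒ negate
Point 2:
  φ: 0 + 26.35/60 = 0.439167
  hemisphere S, so the sign is −
  Longitude: 26.185′ = 0.436417°; total 0.436417
  E → positive
Point 3:
  Lat: 44 + 28.3658/60 = 44.472763
  N → positive
  λ: 37.9723′ = 0.632872°; total 74.632872
  E → positive
Point 4:
  φ: 25.06′ = 0.417667°; total 1.417667
  S → negative
  Lon: 51.1899′ = 0.853165°; total 87.853165
  E → positive
Point 5:
  φ: 56.173′ = 0.936217°; total 57.936217
  N → positive
  λ: 117 + 45.054/60 = 117.750900
  hemisphere W, so the sign is −

1. 34.81718, -178.19782
2. -0.43917, 0.43642
3. 44.47276, 74.63287
4. -1.41767, 87.85317
5. 57.93622, -117.75090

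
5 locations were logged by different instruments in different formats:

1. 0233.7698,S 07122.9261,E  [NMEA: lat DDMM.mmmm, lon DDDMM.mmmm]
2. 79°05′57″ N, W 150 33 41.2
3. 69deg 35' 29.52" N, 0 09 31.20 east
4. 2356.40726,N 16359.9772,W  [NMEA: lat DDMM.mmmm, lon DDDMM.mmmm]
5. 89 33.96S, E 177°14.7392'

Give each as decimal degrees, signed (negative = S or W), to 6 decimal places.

Point 1:
  Lat: split at 2 digits → 02° and 33.7698′; 2 + 33.7698/60 = 2.5628300
  S → negative
  Longitude: degrees = first 3 digits = 71, minutes = 22.9261; 71 + 22.9261/60 = 71.3821017
  E ⇒ keep positive
Point 2:
  Lat: 5′ + 57″ = 5.95000′; 79 + 5.95000/60 = 79.0991667
  N → positive
  Lon: 33′ + 41.2″ = 33.68667′; 150 + 33.68667/60 = 150.5614444
  hemisphere W, so the sign is −
Point 3:
  Latitude: 69° + 35/60 + 29.52/3600 = 69 + 0.583333 + 0.008200 = 69.5915333
  N ⇒ keep positive
  Lon: 0 + 9/60 + 31.2/3600 = 0.1586667
  E → positive
Point 4:
  Lat: degrees = first 2 digits = 23, minutes = 56.40726; 23 + 56.40726/60 = 23.9401210
  N ⇒ keep positive
  Lon: degrees = first 3 digits = 163, minutes = 59.9772; 163 + 59.9772/60 = 163.9996200
  W ⇒ negate
Point 5:
  φ: 89 + 33.96/60 = 89.5660000
  S ⇒ negate
  Lon: 177 + 14.7392/60 = 177.2456533
  E ⇒ keep positive

1. -2.562830, 71.382102
2. 79.099167, -150.561444
3. 69.591533, 0.158667
4. 23.940121, -163.999620
5. -89.566000, 177.245653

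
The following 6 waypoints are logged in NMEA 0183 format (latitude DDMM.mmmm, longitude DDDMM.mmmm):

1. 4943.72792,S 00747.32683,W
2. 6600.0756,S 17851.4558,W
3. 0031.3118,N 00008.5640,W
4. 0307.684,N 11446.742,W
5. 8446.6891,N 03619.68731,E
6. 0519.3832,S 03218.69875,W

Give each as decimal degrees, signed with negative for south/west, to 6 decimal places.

Point 1:
  Lat: split at 2 digits → 49° and 43.72792′; 49 + 43.72792/60 = 49.7287987
  S ⇒ negate
  Lon: degrees = first 3 digits = 7, minutes = 47.32683; 7 + 47.32683/60 = 7.7887805
  W → negative
Point 2:
  Lat: degrees = first 2 digits = 66, minutes = 0.0756; 66 + 0.0756/60 = 66.0012600
  hemisphere S, so the sign is −
  λ: split at 3 digits → 178° and 51.4558′; 178 + 51.4558/60 = 178.8575967
  W → negative
Point 3:
  φ: split at 2 digits → 00° and 31.3118′; 0 + 31.3118/60 = 0.5218633
  N → positive
  Longitude: split at 3 digits → 000° and 8.564′; 0 + 8.564/60 = 0.1427333
  W ⇒ negate
Point 4:
  Latitude: degrees = first 2 digits = 3, minutes = 7.684; 3 + 7.684/60 = 3.1280667
  N ⇒ keep positive
  Longitude: degrees = first 3 digits = 114, minutes = 46.742; 114 + 46.742/60 = 114.7790333
  W → negative
Point 5:
  φ: degrees = first 2 digits = 84, minutes = 46.6891; 84 + 46.6891/60 = 84.7781517
  N → positive
  λ: split at 3 digits → 036° and 19.68731′; 36 + 19.68731/60 = 36.3281218
  E → positive
Point 6:
  Lat: degrees = first 2 digits = 5, minutes = 19.3832; 5 + 19.3832/60 = 5.3230533
  hemisphere S, so the sign is −
  λ: degrees = first 3 digits = 32, minutes = 18.69875; 32 + 18.69875/60 = 32.3116458
  W ⇒ negate

1. -49.728799, -7.788781
2. -66.001260, -178.857597
3. 0.521863, -0.142733
4. 3.128067, -114.779033
5. 84.778152, 36.328122
6. -5.323053, -32.311646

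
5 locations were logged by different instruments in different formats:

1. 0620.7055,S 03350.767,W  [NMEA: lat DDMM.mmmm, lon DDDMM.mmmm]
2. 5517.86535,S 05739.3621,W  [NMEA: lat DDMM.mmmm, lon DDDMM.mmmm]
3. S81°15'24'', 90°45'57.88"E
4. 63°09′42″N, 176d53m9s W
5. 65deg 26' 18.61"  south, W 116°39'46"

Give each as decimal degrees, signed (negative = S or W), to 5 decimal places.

1. -6.34509, -33.84612
2. -55.29776, -57.65604
3. -81.25667, 90.76608
4. 63.16167, -176.88583
5. -65.43850, -116.66278

Point 1:
  Lat: degrees = first 2 digits = 6, minutes = 20.7055; 6 + 20.7055/60 = 6.345092
  hemisphere S, so the sign is −
  λ: degrees = first 3 digits = 33, minutes = 50.767; 33 + 50.767/60 = 33.846117
  W ⇒ negate
Point 2:
  Lat: split at 2 digits → 55° and 17.86535′; 55 + 17.86535/60 = 55.297756
  S → negative
  λ: split at 3 digits → 057° and 39.3621′; 57 + 39.3621/60 = 57.656035
  W → negative
Point 3:
  Latitude: 81 + 15/60 + 24/3600 = 81.256667
  S ⇒ negate
  Longitude: 45′ + 57.88″ = 45.96467′; 90 + 45.96467/60 = 90.766078
  E → positive
Point 4:
  Latitude: 9′ + 42″ = 9.70000′; 63 + 9.70000/60 = 63.161667
  N ⇒ keep positive
  Lon: 176 + 53/60 + 9/3600 = 176.885833
  W ⇒ negate
Point 5:
  Lat: 26′ + 18.61″ = 26.31017′; 65 + 26.31017/60 = 65.438503
  S ⇒ negate
  λ: 39′ + 46″ = 39.76667′; 116 + 39.76667/60 = 116.662778
  W → negative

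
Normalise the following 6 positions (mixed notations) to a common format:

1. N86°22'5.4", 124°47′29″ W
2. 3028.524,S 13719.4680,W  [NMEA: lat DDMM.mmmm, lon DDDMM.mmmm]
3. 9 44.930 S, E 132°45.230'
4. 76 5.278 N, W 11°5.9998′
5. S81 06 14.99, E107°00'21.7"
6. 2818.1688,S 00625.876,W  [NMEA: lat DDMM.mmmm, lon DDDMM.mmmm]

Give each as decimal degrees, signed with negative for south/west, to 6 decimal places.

Point 1:
  Latitude: 86° + 22/60 + 5.4/3600 = 86 + 0.366667 + 0.001500 = 86.3681667
  N → positive
  Lon: 47′ + 29″ = 47.48333′; 124 + 47.48333/60 = 124.7913889
  hemisphere W, so the sign is −
Point 2:
  φ: split at 2 digits → 30° and 28.524′; 30 + 28.524/60 = 30.4754000
  S ⇒ negate
  Lon: degrees = first 3 digits = 137, minutes = 19.468; 137 + 19.468/60 = 137.3244667
  W → negative
Point 3:
  Latitude: 44.93′ = 0.748833°; total 9.7488333
  S → negative
  Lon: 45.23′ = 0.753833°; total 132.7538333
  E ⇒ keep positive
Point 4:
  Latitude: 5.278′ = 0.087967°; total 76.0879667
  N ⇒ keep positive
  λ: 5.9998′ = 0.099997°; total 11.0999967
  hemisphere W, so the sign is −
Point 5:
  φ: 6′ + 14.99″ = 6.24983′; 81 + 6.24983/60 = 81.1041639
  S ⇒ negate
  Longitude: 0′ + 21.7″ = 0.36167′; 107 + 0.36167/60 = 107.0060278
  E ⇒ keep positive
Point 6:
  Latitude: split at 2 digits → 28° and 18.1688′; 28 + 18.1688/60 = 28.3028133
  hemisphere S, so the sign is −
  λ: degrees = first 3 digits = 6, minutes = 25.876; 6 + 25.876/60 = 6.4312667
  W ⇒ negate

1. 86.368167, -124.791389
2. -30.475400, -137.324467
3. -9.748833, 132.753833
4. 76.087967, -11.099997
5. -81.104164, 107.006028
6. -28.302813, -6.431267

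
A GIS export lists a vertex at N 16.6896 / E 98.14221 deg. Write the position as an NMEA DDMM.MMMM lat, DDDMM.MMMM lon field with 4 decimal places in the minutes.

Lat: 16° + 0.689600 × 60 = 16° 41.376000′
Lon: 98° + 0.142210 × 60 = 98° 8.532600′

1641.3760,N / 09808.5326,E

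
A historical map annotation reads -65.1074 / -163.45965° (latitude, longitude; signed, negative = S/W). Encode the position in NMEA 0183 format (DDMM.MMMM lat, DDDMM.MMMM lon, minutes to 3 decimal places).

6506.444,S / 16327.579,W

Latitude is negative → S; |value| = 65.107400
φ: fractional part 0.107400 → 6.44400 minutes
Longitude is negative → W; |value| = 163.459650
Longitude: minutes = (163.459650 − 163) × 60 = 27.57900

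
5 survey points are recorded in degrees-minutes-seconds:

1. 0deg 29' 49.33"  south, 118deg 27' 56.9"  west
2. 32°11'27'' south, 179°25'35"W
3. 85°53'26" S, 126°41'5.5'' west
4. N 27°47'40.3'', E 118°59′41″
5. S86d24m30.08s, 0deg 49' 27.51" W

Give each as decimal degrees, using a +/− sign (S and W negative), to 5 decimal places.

Point 1:
  φ: 0 + 29/60 + 49.33/3600 = 0.497036
  S ⇒ negate
  Longitude: 118° + 27/60 + 56.9/3600 = 118 + 0.450000 + 0.015806 = 118.465806
  W ⇒ negate
Point 2:
  φ: 11′ + 27″ = 11.45000′; 32 + 11.45000/60 = 32.190833
  S ⇒ negate
  λ: 25′ + 35″ = 25.58333′; 179 + 25.58333/60 = 179.426389
  hemisphere W, so the sign is −
Point 3:
  φ: 53′ + 26″ = 53.43333′; 85 + 53.43333/60 = 85.890556
  S → negative
  Lon: 126° + 41/60 + 5.5/3600 = 126 + 0.683333 + 0.001528 = 126.684861
  hemisphere W, so the sign is −
Point 4:
  Latitude: 27° + 47/60 + 40.3/3600 = 27 + 0.783333 + 0.011194 = 27.794528
  N ⇒ keep positive
  Longitude: 118° + 59/60 + 41/3600 = 118 + 0.983333 + 0.011389 = 118.994722
  E → positive
Point 5:
  Lat: 24′ + 30.08″ = 24.50133′; 86 + 24.50133/60 = 86.408356
  S → negative
  λ: 49′ + 27.51″ = 49.45850′; 0 + 49.45850/60 = 0.824308
  hemisphere W, so the sign is −

1. -0.49704, -118.46581
2. -32.19083, -179.42639
3. -85.89056, -126.68486
4. 27.79453, 118.99472
5. -86.40836, -0.82431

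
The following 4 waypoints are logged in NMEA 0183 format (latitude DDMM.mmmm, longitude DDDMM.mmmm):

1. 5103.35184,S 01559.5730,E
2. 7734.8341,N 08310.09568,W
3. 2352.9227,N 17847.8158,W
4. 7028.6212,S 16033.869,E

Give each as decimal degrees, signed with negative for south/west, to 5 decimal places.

Point 1:
  φ: degrees = first 2 digits = 51, minutes = 3.35184; 51 + 3.35184/60 = 51.055864
  S ⇒ negate
  Lon: split at 3 digits → 015° and 59.573′; 15 + 59.573/60 = 15.992883
  E → positive
Point 2:
  φ: split at 2 digits → 77° and 34.8341′; 77 + 34.8341/60 = 77.580568
  N → positive
  Lon: degrees = first 3 digits = 83, minutes = 10.09568; 83 + 10.09568/60 = 83.168261
  W → negative
Point 3:
  φ: split at 2 digits → 23° and 52.9227′; 23 + 52.9227/60 = 23.882045
  N ⇒ keep positive
  Longitude: split at 3 digits → 178° and 47.8158′; 178 + 47.8158/60 = 178.796930
  hemisphere W, so the sign is −
Point 4:
  Latitude: split at 2 digits → 70° and 28.6212′; 70 + 28.6212/60 = 70.477020
  S ⇒ negate
  Lon: degrees = first 3 digits = 160, minutes = 33.869; 160 + 33.869/60 = 160.564483
  E → positive

1. -51.05586, 15.99288
2. 77.58057, -83.16826
3. 23.88205, -178.79693
4. -70.47702, 160.56448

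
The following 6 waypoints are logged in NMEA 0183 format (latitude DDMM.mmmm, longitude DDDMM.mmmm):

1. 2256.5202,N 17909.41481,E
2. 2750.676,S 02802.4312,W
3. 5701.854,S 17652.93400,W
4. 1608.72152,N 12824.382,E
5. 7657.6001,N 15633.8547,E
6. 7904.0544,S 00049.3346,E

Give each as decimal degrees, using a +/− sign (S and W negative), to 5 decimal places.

1. 22.94200, 179.15691
2. -27.84460, -28.04052
3. -57.03090, -176.88223
4. 16.14536, 128.40637
5. 76.96000, 156.56425
6. -79.06757, 0.82224

Point 1:
  Lat: degrees = first 2 digits = 22, minutes = 56.5202; 22 + 56.5202/60 = 22.942003
  N → positive
  Lon: split at 3 digits → 179° and 9.41481′; 179 + 9.41481/60 = 179.156914
  E → positive
Point 2:
  Latitude: split at 2 digits → 27° and 50.676′; 27 + 50.676/60 = 27.844600
  S ⇒ negate
  Lon: degrees = first 3 digits = 28, minutes = 2.4312; 28 + 2.4312/60 = 28.040520
  W ⇒ negate
Point 3:
  Latitude: split at 2 digits → 57° and 1.854′; 57 + 1.854/60 = 57.030900
  S ⇒ negate
  Longitude: split at 3 digits → 176° and 52.934′; 176 + 52.934/60 = 176.882233
  hemisphere W, so the sign is −
Point 4:
  Latitude: split at 2 digits → 16° and 8.72152′; 16 + 8.72152/60 = 16.145359
  N → positive
  Lon: split at 3 digits → 128° and 24.382′; 128 + 24.382/60 = 128.406367
  E ⇒ keep positive
Point 5:
  Latitude: split at 2 digits → 76° and 57.6001′; 76 + 57.6001/60 = 76.960002
  N ⇒ keep positive
  Longitude: split at 3 digits → 156° and 33.8547′; 156 + 33.8547/60 = 156.564245
  E → positive
Point 6:
  Latitude: degrees = first 2 digits = 79, minutes = 4.0544; 79 + 4.0544/60 = 79.067573
  S ⇒ negate
  λ: degrees = first 3 digits = 0, minutes = 49.3346; 0 + 49.3346/60 = 0.822243
  E → positive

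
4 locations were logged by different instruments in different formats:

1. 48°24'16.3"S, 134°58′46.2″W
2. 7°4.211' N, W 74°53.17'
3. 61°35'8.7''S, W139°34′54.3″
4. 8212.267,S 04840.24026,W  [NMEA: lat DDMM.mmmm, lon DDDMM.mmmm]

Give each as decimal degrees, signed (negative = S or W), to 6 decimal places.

1. -48.404528, -134.979500
2. 7.070183, -74.886167
3. -61.585750, -139.581750
4. -82.204450, -48.670671

Point 1:
  Latitude: 48 + 24/60 + 16.3/3600 = 48.4045278
  hemisphere S, so the sign is −
  λ: 134 + 58/60 + 46.2/3600 = 134.9795000
  hemisphere W, so the sign is −
Point 2:
  Lat: 4.211′ = 0.070183°; total 7.0701833
  N → positive
  λ: 74 + 53.17/60 = 74.8861667
  hemisphere W, so the sign is −
Point 3:
  Lat: 35′ + 8.7″ = 35.14500′; 61 + 35.14500/60 = 61.5857500
  S → negative
  Lon: 34′ + 54.3″ = 34.90500′; 139 + 34.90500/60 = 139.5817500
  W → negative
Point 4:
  Latitude: split at 2 digits → 82° and 12.267′; 82 + 12.267/60 = 82.2044500
  hemisphere S, so the sign is −
  λ: split at 3 digits → 048° and 40.24026′; 48 + 40.24026/60 = 48.6706710
  hemisphere W, so the sign is −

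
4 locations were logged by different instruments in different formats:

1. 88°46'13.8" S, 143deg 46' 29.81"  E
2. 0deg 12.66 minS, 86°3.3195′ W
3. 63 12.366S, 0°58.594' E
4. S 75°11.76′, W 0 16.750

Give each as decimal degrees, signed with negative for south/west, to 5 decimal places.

1. -88.77050, 143.77495
2. -0.21100, -86.05533
3. -63.20610, 0.97657
4. -75.19600, -0.27917

Point 1:
  Lat: 88° + 46/60 + 13.8/3600 = 88 + 0.766667 + 0.003833 = 88.770500
  S → negative
  λ: 143° + 46/60 + 29.81/3600 = 143 + 0.766667 + 0.008281 = 143.774947
  E → positive
Point 2:
  Lat: 0 + 12.66/60 = 0.211000
  hemisphere S, so the sign is −
  Longitude: 86 + 3.3195/60 = 86.055325
  W ⇒ negate
Point 3:
  Lat: 12.366′ = 0.206100°; total 63.206100
  S → negative
  λ: 0 + 58.594/60 = 0.976567
  E → positive
Point 4:
  φ: 11.76′ = 0.196000°; total 75.196000
  hemisphere S, so the sign is −
  λ: 0 + 16.75/60 = 0.279167
  W → negative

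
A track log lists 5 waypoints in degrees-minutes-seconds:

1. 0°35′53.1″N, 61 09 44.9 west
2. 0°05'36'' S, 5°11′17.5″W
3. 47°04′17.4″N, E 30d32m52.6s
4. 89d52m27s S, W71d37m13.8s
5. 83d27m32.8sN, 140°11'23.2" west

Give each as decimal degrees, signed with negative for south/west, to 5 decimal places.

Point 1:
  Lat: 35′ + 53.1″ = 35.88500′; 0 + 35.88500/60 = 0.598083
  N → positive
  Lon: 61° + 9/60 + 44.9/3600 = 61 + 0.150000 + 0.012472 = 61.162472
  hemisphere W, so the sign is −
Point 2:
  φ: 0° + 5/60 + 36/3600 = 0 + 0.083333 + 0.010000 = 0.093333
  S → negative
  Longitude: 5 + 11/60 + 17.5/3600 = 5.188194
  W ⇒ negate
Point 3:
  Latitude: 47° + 4/60 + 17.4/3600 = 47 + 0.066667 + 0.004833 = 47.071500
  N → positive
  λ: 32′ + 52.6″ = 32.87667′; 30 + 32.87667/60 = 30.547944
  E ⇒ keep positive
Point 4:
  Latitude: 89 + 52/60 + 27/3600 = 89.874167
  hemisphere S, so the sign is −
  Lon: 71 + 37/60 + 13.8/3600 = 71.620500
  W ⇒ negate
Point 5:
  Latitude: 83 + 27/60 + 32.8/3600 = 83.459111
  N → positive
  λ: 11′ + 23.2″ = 11.38667′; 140 + 11.38667/60 = 140.189778
  W ⇒ negate

1. 0.59808, -61.16247
2. -0.09333, -5.18819
3. 47.07150, 30.54794
4. -89.87417, -71.62050
5. 83.45911, -140.18978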